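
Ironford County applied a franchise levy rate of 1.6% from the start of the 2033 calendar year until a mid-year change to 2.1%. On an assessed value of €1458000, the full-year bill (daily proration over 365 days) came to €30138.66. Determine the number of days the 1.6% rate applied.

Let d = days at the first rate; then 365 − d days at the second rate.
€1458000 × [1.6%·d + 2.1%·(365−d)] / 365 = €30138.66
Solving gives d = 24, so the new rate took effect on 25 Jan 2033.

24 days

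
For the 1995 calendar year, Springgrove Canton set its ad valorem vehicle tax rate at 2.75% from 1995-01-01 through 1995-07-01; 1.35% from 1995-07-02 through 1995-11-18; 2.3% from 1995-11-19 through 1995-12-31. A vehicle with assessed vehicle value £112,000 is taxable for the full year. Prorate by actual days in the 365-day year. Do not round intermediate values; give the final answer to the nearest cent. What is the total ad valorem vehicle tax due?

£2,419.20

1995-01-01 to 1995-07-01: 182 days at 2.75% → £112,000 × 2.75% × 182/365 = £1,535.7808
1995-07-02 to 1995-11-18: 140 days at 1.35% → £112,000 × 1.35% × 140/365 = £579.9452
1995-11-19 to 1995-12-31: 43 days at 2.3% → £112,000 × 2.3% × 43/365 = £303.4740
Total = £2,419.2000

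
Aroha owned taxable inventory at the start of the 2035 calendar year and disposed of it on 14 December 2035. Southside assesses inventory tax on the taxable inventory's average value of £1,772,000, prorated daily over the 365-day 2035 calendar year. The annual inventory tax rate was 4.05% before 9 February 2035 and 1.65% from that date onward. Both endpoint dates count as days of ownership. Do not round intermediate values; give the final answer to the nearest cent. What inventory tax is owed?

£32,420.32

1 January – 8 February 2035: 39 days at 4.05% → £1,772,000 × 4.05% × 39/365 = £7,668.1479
9 February – 14 December 2035: 309 days at 1.65% → £1,772,000 × 1.65% × 309/365 = £24,752.1699
Total = £32,420.3178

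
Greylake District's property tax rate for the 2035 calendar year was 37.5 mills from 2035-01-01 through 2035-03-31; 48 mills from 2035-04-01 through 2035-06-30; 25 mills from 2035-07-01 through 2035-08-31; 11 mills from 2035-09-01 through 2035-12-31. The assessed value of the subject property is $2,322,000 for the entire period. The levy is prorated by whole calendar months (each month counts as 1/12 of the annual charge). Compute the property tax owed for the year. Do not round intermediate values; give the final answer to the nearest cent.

2035-01-01 to 2035-03-31: 3 months at 37.5 mills → $2,322,000 × 3.75% × 3/12 = $21,768.7500
2035-04-01 to 2035-06-30: 3 months at 48 mills → $2,322,000 × 4.8% × 3/12 = $27,864.0000
2035-07-01 to 2035-08-31: 2 months at 25 mills → $2,322,000 × 2.5% × 2/12 = $9,675.0000
2035-09-01 to 2035-12-31: 4 months at 11 mills → $2,322,000 × 1.1% × 4/12 = $8,514.0000
Total = $67,821.7500

$67,821.75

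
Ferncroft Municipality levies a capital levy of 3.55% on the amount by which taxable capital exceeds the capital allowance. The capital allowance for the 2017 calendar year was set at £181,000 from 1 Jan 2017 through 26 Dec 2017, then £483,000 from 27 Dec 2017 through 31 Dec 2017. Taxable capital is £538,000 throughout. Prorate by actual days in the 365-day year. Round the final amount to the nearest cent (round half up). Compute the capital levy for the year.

£12,526.64

1 Jan – 26 Dec 2017: 360 days, exemption £181,000 → (£538,000 − £181,000) × 3.55% × 360/365 = £12,499.8904
27 Dec – 31 Dec 2017: 5 days, exemption £483,000 → (£538,000 − £483,000) × 3.55% × 5/365 = £26.7466
Total = £12,526.6370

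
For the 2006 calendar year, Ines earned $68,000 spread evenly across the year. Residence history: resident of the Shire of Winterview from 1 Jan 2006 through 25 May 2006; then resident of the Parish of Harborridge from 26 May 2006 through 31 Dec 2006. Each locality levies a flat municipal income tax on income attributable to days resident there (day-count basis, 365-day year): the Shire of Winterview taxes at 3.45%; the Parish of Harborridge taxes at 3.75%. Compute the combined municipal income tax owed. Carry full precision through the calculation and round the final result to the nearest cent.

The Shire of Winterview, 1 Jan – 25 May 2006: 145 days → $68,000 × 3.45% × 145/365 = $931.9726
The Parish of Harborridge, 26 May – 31 Dec 2006: 220 days → $68,000 × 3.75% × 220/365 = $1,536.9863
Total = $2,468.9589

$2,468.96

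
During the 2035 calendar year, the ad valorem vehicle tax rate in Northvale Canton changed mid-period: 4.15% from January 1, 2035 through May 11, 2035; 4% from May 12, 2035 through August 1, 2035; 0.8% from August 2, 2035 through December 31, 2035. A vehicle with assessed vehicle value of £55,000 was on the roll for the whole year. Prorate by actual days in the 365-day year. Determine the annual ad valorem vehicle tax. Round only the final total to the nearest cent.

£1,496.68

January 1 – May 11, 2035: 131 days at 4.15% → £55,000 × 4.15% × 131/365 = £819.1986
May 12 – August 1, 2035: 82 days at 4% → £55,000 × 4% × 82/365 = £494.2466
August 2 – December 31, 2035: 152 days at 0.8% → £55,000 × 0.8% × 152/365 = £183.2329
Total = £1,496.6781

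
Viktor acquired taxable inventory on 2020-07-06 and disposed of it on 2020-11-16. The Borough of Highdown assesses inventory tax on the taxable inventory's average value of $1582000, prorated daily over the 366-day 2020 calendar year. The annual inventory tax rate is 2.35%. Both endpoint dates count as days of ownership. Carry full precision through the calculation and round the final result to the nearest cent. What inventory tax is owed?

Days held (2020-07-06 to 2020-11-16): 134 out of 366
Tax = $1582000 × 2.35% × 134/366 = $13611.2514

$13611.25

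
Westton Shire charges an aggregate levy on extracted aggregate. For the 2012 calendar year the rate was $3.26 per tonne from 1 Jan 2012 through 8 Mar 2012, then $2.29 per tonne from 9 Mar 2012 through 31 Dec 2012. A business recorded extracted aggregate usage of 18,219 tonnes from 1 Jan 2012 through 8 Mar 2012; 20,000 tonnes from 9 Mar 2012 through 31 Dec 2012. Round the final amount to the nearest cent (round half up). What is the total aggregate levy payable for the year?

$105193.94

1 Jan – 8 Mar 2012: 18,219 tonnes at $3.26/tonne → $59393.94
9 Mar – 31 Dec 2012: 20,000 tonnes at $2.29/tonne → $45800.00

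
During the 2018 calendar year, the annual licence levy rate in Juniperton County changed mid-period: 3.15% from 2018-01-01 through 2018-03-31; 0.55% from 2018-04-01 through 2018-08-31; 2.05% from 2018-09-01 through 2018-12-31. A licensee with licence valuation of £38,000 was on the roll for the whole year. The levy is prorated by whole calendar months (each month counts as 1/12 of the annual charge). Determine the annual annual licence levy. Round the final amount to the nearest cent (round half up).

£646.00

2018-01-01 to 2018-03-31: 3 months at 3.15% → £38,000 × 3.15% × 3/12 = £299.2500
2018-04-01 to 2018-08-31: 5 months at 0.55% → £38,000 × 0.55% × 5/12 = £87.0833
2018-09-01 to 2018-12-31: 4 months at 2.05% → £38,000 × 2.05% × 4/12 = £259.6667
Total = £646.0000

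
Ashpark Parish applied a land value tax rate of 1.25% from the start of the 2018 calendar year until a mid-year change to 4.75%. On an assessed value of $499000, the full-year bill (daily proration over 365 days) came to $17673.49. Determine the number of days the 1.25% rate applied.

Let d = days at the first rate; then 365 − d days at the second rate.
$499000 × [1.25%·d + 4.75%·(365−d)] / 365 = $17673.49
Solving gives d = 126, so the new rate took effect on 7 May 2018.

126 days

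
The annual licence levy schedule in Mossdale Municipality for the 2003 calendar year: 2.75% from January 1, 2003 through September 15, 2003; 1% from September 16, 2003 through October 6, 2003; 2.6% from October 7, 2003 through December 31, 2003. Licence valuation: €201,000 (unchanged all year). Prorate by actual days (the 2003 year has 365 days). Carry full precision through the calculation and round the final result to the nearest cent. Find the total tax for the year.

January 1 – September 15, 2003: 258 days at 2.75% → €201,000 × 2.75% × 258/365 = €3,907.1096
September 16 – October 6, 2003: 21 days at 1% → €201,000 × 1% × 21/365 = €115.6438
October 7 – December 31, 2003: 86 days at 2.6% → €201,000 × 2.6% × 86/365 = €1,231.3315
Total = €5,254.0849

€5,254.08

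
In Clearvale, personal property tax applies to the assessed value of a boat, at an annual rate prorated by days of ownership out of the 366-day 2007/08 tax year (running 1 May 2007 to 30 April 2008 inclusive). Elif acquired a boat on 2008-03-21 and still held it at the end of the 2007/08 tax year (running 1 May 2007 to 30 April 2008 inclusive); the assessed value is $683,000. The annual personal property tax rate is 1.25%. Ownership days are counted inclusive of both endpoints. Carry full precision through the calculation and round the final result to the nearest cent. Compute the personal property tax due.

Days held (2008-03-21 to 2008-04-30): 41 out of 366
Tax = $683,000 × 1.25% × 41/366 = $956.3866

$956.39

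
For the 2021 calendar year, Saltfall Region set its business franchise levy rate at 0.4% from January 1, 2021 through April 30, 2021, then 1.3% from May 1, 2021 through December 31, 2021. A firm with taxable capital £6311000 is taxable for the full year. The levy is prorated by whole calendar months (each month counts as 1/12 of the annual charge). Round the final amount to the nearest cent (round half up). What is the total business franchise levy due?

January 1 – April 30, 2021: 4 months at 0.4% → £6311000 × 0.4% × 4/12 = £8414.6667
May 1 – December 31, 2021: 8 months at 1.3% → £6311000 × 1.3% × 8/12 = £54695.3333
Total = £63110.0000

£63110.00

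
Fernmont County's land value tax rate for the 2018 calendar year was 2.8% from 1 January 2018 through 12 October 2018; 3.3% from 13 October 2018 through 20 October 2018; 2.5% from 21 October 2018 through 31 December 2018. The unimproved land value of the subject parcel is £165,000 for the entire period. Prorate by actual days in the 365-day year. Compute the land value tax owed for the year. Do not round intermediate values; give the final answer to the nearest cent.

£4,540.44

1 January – 12 October 2018: 285 days at 2.8% → £165,000 × 2.8% × 285/365 = £3,607.3973
13 October – 20 October 2018: 8 days at 3.3% → £165,000 × 3.3% × 8/365 = £119.3425
21 October – 31 December 2018: 72 days at 2.5% → £165,000 × 2.5% × 72/365 = £813.6986
Total = £4,540.4384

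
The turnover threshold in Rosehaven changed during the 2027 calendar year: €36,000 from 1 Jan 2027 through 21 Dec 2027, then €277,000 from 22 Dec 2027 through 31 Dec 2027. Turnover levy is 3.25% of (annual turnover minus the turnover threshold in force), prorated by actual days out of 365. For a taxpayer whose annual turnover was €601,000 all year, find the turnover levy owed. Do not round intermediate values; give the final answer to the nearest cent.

€18,147.91

1 Jan – 21 Dec 2027: 355 days, exemption €36,000 → (€601,000 − €36,000) × 3.25% × 355/365 = €17,859.4178
22 Dec – 31 Dec 2027: 10 days, exemption €277,000 → (€601,000 − €277,000) × 3.25% × 10/365 = €288.4932
Total = €18,147.9110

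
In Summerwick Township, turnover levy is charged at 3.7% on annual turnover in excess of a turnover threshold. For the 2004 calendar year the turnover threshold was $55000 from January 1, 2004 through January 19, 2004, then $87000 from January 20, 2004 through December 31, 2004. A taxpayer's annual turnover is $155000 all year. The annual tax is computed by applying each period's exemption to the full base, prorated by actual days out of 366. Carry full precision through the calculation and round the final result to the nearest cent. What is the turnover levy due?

January 1 – January 19, 2004: 19 days, exemption $55000 → ($155000 − $55000) × 3.7% × 19/366 = $192.0765
January 20 – December 31, 2004: 347 days, exemption $87000 → ($155000 − $87000) × 3.7% × 347/366 = $2385.3880
Total = $2577.4645

$2577.46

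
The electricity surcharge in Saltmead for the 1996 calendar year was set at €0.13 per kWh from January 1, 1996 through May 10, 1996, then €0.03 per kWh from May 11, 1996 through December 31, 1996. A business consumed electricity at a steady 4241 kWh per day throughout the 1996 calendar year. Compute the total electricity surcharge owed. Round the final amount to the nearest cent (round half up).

January 1 – May 10, 1996: 131 days × 4241 kWh/day = 555,571 kWh at €0.13/kWh → €72,224.23
May 11 – December 31, 1996: 235 days × 4241 kWh/day = 996,635 kWh at €0.03/kWh → €29,899.05

€102,123.28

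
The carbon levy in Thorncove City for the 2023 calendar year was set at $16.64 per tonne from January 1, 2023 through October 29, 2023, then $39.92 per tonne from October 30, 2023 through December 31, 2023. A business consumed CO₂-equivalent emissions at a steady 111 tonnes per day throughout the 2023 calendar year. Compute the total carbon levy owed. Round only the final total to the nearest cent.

January 1 – October 29, 2023: 302 days × 111 tonnes/day = 33,522 tonnes at $16.64/tonne → $557,806.08
October 30 – December 31, 2023: 63 days × 111 tonnes/day = 6,993 tonnes at $39.92/tonne → $279,160.56

$836,966.64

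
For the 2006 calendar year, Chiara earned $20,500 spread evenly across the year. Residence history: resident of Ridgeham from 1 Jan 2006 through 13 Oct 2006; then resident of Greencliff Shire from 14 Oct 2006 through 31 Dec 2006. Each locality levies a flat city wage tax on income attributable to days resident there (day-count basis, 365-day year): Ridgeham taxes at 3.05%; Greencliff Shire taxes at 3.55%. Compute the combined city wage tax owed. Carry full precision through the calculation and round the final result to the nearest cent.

$647.43

Ridgeham, 1 Jan – 13 Oct 2006: 286 days → $20,500 × 3.05% × 286/365 = $489.9219
Greencliff Shire, 14 Oct – 31 Dec 2006: 79 days → $20,500 × 3.55% × 79/365 = $157.5130
Total = $647.4349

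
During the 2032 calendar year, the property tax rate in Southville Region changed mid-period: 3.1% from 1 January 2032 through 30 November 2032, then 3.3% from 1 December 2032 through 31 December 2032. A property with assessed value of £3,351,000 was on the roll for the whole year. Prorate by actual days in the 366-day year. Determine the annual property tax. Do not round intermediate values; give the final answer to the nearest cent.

1 January – 30 November 2032: 335 days at 3.1% → £3,351,000 × 3.1% × 335/366 = £95,082.3361
1 December – 31 December 2032: 31 days at 3.3% → £3,351,000 × 3.3% × 31/366 = £9,366.3197
Total = £104,448.6557

£104,448.66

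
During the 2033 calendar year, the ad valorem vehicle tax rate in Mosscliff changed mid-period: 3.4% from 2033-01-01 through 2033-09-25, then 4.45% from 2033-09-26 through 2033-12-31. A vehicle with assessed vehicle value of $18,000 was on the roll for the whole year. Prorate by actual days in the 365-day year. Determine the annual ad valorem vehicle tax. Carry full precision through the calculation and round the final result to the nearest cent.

$662.23

2033-01-01 to 2033-09-25: 268 days at 3.4% → $18,000 × 3.4% × 268/365 = $449.3589
2033-09-26 to 2033-12-31: 97 days at 4.45% → $18,000 × 4.45% × 97/365 = $212.8685
Total = $662.2274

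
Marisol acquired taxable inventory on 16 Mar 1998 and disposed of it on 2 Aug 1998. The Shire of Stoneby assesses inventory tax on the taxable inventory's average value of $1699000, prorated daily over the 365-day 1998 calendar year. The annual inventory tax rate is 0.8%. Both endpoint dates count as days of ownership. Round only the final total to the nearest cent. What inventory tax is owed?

Days held (16 Mar – 2 Aug 1998): 140 out of 365
Tax = $1699000 × 0.8% × 140/365 = $5213.3699

$5213.37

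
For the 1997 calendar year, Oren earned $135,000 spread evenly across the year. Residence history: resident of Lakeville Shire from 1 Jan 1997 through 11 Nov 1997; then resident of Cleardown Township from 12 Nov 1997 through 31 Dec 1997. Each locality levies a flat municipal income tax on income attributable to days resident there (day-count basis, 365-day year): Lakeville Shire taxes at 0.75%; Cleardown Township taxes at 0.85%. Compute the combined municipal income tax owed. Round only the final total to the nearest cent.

$1,030.99

Lakeville Shire, 1 Jan – 11 Nov 1997: 315 days → $135,000 × 0.75% × 315/365 = $873.8014
Cleardown Township, 12 Nov – 31 Dec 1997: 50 days → $135,000 × 0.85% × 50/365 = $157.1918
Total = $1,030.9932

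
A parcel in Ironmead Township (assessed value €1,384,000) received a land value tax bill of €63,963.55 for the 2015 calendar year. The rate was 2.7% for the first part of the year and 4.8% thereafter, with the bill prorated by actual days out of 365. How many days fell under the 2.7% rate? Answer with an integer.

31 days

Let d = days at the first rate; then 365 − d days at the second rate.
€1,384,000 × [2.7%·d + 4.8%·(365−d)] / 365 = €63,963.55
Solving gives d = 31, so the new rate took effect on 1 February 2015.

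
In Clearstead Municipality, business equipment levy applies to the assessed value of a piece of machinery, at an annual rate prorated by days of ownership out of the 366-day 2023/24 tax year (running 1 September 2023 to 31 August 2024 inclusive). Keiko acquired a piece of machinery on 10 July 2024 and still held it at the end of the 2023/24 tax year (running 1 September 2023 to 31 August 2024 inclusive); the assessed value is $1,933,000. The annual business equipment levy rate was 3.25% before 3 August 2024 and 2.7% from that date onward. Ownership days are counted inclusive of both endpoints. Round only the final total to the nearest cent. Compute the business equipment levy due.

10 July – 2 August 2024: 24 days at 3.25% → $1,933,000 × 3.25% × 24/366 = $4,119.5082
3 August – 31 August 2024: 29 days at 2.7% → $1,933,000 × 2.7% × 29/366 = $4,135.3525
Total = $8,254.8607

$8,254.86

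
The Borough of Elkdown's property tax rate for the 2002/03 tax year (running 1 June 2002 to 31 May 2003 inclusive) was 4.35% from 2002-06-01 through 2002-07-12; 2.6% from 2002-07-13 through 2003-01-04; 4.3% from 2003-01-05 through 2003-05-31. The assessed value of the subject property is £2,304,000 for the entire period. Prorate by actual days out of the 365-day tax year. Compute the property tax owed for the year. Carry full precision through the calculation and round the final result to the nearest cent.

2002-06-01 to 2002-07-12: 42 days at 4.35% → £2,304,000 × 4.35% × 42/365 = £11,532.6247
2002-07-13 to 2003-01-04: 176 days at 2.6% → £2,304,000 × 2.6% × 176/365 = £28,885.2164
2003-01-05 to 2003-05-31: 147 days at 4.3% → £2,304,000 × 4.3% × 147/365 = £39,900.2301
Total = £80,318.0712

£80,318.07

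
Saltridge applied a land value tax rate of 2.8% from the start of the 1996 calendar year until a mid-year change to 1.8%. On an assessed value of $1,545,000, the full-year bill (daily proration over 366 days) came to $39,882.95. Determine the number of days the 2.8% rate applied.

Let d = days at the first rate; then 366 − d days at the second rate.
$1,545,000 × [2.8%·d + 1.8%·(366−d)] / 366 = $39,882.95
Solving gives d = 286, so the new rate took effect on 13 Oct 1996.

286 days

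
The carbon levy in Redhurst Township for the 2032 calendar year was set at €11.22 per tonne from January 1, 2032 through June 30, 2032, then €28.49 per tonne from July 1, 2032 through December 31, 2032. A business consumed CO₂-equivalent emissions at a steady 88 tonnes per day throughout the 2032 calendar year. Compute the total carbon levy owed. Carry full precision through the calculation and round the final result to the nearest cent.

€641009.60

January 1 – June 30, 2032: 182 days × 88 tonnes/day = 16,016 tonnes at €11.22/tonne → €179699.52
July 1 – December 31, 2032: 184 days × 88 tonnes/day = 16,192 tonnes at €28.49/tonne → €461310.08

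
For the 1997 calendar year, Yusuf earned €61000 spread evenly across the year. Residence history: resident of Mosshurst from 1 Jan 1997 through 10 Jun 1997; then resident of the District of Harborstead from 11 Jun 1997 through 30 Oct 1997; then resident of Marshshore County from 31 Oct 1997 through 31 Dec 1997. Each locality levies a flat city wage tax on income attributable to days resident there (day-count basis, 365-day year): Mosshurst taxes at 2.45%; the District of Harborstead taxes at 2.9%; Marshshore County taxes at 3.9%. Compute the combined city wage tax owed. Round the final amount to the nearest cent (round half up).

€1751.54

Mosshurst, 1 Jan – 10 Jun 1997: 161 days → €61000 × 2.45% × 161/365 = €659.2178
The District of Harborstead, 11 Jun – 30 Oct 1997: 142 days → €61000 × 2.9% × 142/365 = €688.2137
Marshshore County, 31 Oct – 31 Dec 1997: 62 days → €61000 × 3.9% × 62/365 = €404.1041
Total = €1751.5356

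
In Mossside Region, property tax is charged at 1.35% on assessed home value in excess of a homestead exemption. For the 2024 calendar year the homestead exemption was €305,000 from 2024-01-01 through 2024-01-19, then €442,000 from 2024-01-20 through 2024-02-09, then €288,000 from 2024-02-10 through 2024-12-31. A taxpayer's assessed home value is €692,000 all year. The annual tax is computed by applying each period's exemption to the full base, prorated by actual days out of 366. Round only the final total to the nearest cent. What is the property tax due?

€5,322.80

2024-01-01 to 2024-01-19: 19 days, exemption €305,000 → (€692,000 − €305,000) × 1.35% × 19/366 = €271.2172
2024-01-20 to 2024-02-09: 21 days, exemption €442,000 → (€692,000 − €442,000) × 1.35% × 21/366 = €193.6475
2024-02-10 to 2024-12-31: 326 days, exemption €288,000 → (€692,000 − €288,000) × 1.35% × 326/366 = €4,857.9344
Total = €5,322.7992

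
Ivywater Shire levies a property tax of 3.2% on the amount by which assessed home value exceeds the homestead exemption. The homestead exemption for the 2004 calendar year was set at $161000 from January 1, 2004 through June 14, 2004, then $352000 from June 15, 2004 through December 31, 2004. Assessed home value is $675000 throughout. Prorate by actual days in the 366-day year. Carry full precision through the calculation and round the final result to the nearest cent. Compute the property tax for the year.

$13108.11

January 1 – June 14, 2004: 166 days, exemption $161000 → ($675000 − $161000) × 3.2% × 166/366 = $7460.0219
June 15 – December 31, 2004: 200 days, exemption $352000 → ($675000 − $352000) × 3.2% × 200/366 = $5648.0874
Total = $13108.1093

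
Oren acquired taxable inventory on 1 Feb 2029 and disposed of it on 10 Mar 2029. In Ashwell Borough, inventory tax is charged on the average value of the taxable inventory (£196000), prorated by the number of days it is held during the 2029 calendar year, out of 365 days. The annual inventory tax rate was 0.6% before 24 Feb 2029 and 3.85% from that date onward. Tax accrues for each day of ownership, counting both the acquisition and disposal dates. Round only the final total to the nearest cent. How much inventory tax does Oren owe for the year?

1 Feb – 23 Feb 2029: 23 days at 0.6% → £196000 × 0.6% × 23/365 = £74.1041
24 Feb – 10 Mar 2029: 15 days at 3.85% → £196000 × 3.85% × 15/365 = £310.1096
Total = £384.2137

£384.21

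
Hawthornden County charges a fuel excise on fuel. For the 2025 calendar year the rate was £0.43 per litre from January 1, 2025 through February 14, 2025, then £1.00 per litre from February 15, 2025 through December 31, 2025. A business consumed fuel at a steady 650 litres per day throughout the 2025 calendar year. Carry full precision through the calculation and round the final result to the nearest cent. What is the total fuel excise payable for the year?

January 1 – February 14, 2025: 45 days × 650 litres/day = 29,250 litres at £0.43/litre → £12,577.50
February 15 – December 31, 2025: 320 days × 650 litres/day = 208,000 litres at £1.00/litre → £208,000.00

£220,577.50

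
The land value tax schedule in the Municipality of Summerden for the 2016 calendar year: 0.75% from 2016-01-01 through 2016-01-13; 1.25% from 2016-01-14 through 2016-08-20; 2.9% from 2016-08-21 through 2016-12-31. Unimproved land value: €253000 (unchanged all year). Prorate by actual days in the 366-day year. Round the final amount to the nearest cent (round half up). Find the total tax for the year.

€4634.53

2016-01-01 to 2016-01-13: 13 days at 0.75% → €253000 × 0.75% × 13/366 = €67.3975
2016-01-14 to 2016-08-20: 220 days at 1.25% → €253000 × 1.25% × 220/366 = €1900.9563
2016-08-21 to 2016-12-31: 133 days at 2.9% → €253000 × 2.9% × 133/366 = €2666.1776
Total = €4634.5314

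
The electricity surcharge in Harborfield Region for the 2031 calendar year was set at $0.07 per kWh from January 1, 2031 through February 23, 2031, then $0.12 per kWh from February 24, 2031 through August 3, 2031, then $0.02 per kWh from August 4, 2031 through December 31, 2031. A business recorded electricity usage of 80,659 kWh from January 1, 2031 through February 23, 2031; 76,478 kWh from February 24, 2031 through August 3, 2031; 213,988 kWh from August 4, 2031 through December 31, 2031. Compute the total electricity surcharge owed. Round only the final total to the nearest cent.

$19,103.25

January 1 – February 23, 2031: 80,659 kWh at $0.07/kWh → $5,646.13
February 24 – August 3, 2031: 76,478 kWh at $0.12/kWh → $9,177.36
August 4 – December 31, 2031: 213,988 kWh at $0.02/kWh → $4,279.76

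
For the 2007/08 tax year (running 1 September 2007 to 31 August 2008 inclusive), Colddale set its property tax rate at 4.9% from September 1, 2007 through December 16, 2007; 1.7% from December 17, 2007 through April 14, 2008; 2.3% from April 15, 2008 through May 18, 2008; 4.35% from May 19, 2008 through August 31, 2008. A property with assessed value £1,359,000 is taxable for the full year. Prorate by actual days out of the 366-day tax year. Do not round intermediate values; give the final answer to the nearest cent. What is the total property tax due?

£46,905.92

September 1 – December 16, 2007: 107 days at 4.9% → £1,359,000 × 4.9% × 107/366 = £19,467.8607
December 17, 2007 – April 14, 2008: 120 days at 1.7% → £1,359,000 × 1.7% × 120/366 = £7,574.7541
April 15 – May 18, 2008: 34 days at 2.3% → £1,359,000 × 2.3% × 34/366 = £2,903.6557
May 19 – August 31, 2008: 105 days at 4.35% → £1,359,000 × 4.35% × 105/366 = £16,959.6516
Total = £46,905.9221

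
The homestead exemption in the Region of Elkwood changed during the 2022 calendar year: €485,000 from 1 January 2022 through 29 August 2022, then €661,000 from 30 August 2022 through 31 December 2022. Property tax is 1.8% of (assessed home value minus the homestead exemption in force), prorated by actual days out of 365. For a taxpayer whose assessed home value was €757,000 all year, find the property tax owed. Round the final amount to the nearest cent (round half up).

1 January – 29 August 2022: 241 days, exemption €485,000 → (€757,000 − €485,000) × 1.8% × 241/365 = €3,232.7014
30 August – 31 December 2022: 124 days, exemption €661,000 → (€757,000 − €661,000) × 1.8% × 124/365 = €587.0466
Total = €3,819.7479

€3,819.75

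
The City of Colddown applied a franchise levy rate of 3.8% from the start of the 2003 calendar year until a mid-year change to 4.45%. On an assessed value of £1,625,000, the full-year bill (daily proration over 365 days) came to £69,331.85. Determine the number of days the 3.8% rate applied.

Let d = days at the first rate; then 365 − d days at the second rate.
£1,625,000 × [3.8%·d + 4.45%·(365−d)] / 365 = £69,331.85
Solving gives d = 103, so the new rate took effect on 14 April 2003.

103 days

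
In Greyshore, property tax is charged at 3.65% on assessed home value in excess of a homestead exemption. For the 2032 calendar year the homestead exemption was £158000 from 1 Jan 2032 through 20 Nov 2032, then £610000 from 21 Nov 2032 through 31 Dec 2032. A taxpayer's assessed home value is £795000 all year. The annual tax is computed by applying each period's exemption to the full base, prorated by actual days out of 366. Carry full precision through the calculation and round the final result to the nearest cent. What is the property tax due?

£21402.36

1 Jan – 20 Nov 2032: 325 days, exemption £158000 → (£795000 − £158000) × 3.65% × 325/366 = £20645.9358
21 Nov – 31 Dec 2032: 41 days, exemption £610000 → (£795000 − £610000) × 3.65% × 41/366 = £756.4276
Total = £21402.3634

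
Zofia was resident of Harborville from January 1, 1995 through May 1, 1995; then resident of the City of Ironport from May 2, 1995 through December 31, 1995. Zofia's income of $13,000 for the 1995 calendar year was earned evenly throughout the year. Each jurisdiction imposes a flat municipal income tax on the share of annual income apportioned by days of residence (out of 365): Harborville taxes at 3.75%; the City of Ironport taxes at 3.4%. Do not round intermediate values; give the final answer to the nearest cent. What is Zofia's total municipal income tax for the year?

$457.08

Harborville, January 1 – May 1, 1995: 121 days → $13,000 × 3.75% × 121/365 = $161.6096
The City of Ironport, May 2 – December 31, 1995: 244 days → $13,000 × 3.4% × 244/365 = $295.4740
Total = $457.0836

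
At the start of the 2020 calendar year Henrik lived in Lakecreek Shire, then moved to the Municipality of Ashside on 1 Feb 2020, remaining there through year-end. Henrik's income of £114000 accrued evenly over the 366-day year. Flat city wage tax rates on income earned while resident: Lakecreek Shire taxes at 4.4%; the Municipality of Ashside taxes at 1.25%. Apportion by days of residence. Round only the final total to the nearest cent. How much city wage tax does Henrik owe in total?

Lakecreek Shire, 1 Jan – 31 Jan 2020: 31 days → £114000 × 4.4% × 31/366 = £424.8525
The Municipality of Ashside, 1 Feb – 31 Dec 2020: 335 days → £114000 × 1.25% × 335/366 = £1304.3033
Total = £1729.1557

£1729.16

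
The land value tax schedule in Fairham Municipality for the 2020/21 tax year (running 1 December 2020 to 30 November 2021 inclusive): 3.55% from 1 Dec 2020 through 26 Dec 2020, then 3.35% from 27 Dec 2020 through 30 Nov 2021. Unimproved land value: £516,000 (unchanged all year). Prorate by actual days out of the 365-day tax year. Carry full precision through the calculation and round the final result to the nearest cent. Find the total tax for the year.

£17,359.51

1 Dec – 26 Dec 2020: 26 days at 3.55% → £516,000 × 3.55% × 26/365 = £1,304.8438
27 Dec 2020 – 30 Nov 2021: 339 days at 3.35% → £516,000 × 3.35% × 339/365 = £16,054.6685
Total = £17,359.5123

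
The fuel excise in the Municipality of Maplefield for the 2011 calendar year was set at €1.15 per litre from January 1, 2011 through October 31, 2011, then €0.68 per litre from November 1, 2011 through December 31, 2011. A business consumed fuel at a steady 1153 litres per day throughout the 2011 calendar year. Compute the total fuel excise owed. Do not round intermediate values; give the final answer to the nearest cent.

€450915.24

January 1 – October 31, 2011: 304 days × 1153 litres/day = 350,512 litres at €1.15/litre → €403088.80
November 1 – December 31, 2011: 61 days × 1153 litres/day = 70,333 litres at €0.68/litre → €47826.44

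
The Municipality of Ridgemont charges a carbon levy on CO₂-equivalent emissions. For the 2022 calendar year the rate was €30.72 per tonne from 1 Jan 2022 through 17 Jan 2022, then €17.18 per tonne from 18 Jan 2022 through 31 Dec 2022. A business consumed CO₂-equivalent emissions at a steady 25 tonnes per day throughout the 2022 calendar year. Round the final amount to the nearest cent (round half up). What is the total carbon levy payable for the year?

1 Jan – 17 Jan 2022: 17 days × 25 tonnes/day = 425 tonnes at €30.72/tonne → €13,056.00
18 Jan – 31 Dec 2022: 348 days × 25 tonnes/day = 8,700 tonnes at €17.18/tonne → €149,466.00

€162,522.00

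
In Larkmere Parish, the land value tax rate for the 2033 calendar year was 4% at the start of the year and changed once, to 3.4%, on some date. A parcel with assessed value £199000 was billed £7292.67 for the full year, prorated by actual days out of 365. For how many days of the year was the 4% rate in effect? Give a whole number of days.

Let d = days at the first rate; then 365 − d days at the second rate.
£199000 × [4%·d + 3.4%·(365−d)] / 365 = £7292.67
Solving gives d = 161, so the new rate took effect on June 11, 2033.

161 days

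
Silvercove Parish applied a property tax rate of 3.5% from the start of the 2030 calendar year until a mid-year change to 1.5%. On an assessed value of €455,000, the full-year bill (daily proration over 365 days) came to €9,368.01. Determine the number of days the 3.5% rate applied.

Let d = days at the first rate; then 365 − d days at the second rate.
€455,000 × [3.5%·d + 1.5%·(365−d)] / 365 = €9,368.01
Solving gives d = 102, so the new rate took effect on 13 Apr 2030.

102 days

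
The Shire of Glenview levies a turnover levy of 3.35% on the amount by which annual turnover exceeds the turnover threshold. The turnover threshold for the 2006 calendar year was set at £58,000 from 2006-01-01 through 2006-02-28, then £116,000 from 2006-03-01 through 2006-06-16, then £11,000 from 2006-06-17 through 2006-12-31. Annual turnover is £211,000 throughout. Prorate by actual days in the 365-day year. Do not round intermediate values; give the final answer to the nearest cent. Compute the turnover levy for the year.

£5,404.70

2006-01-01 to 2006-02-28: 59 days, exemption £58,000 → (£211,000 − £58,000) × 3.35% × 59/365 = £828.5055
2006-03-01 to 2006-06-16: 108 days, exemption £116,000 → (£211,000 − £116,000) × 3.35% × 108/365 = £941.6712
2006-06-17 to 2006-12-31: 198 days, exemption £11,000 → (£211,000 − £11,000) × 3.35% × 198/365 = £3,634.5205
Total = £5,404.6973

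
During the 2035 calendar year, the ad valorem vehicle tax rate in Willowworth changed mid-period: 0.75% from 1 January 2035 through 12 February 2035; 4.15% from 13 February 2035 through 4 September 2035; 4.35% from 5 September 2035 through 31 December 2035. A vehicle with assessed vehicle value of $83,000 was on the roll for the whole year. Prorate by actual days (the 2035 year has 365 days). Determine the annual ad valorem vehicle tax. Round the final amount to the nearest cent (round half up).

1 January – 12 February 2035: 43 days at 0.75% → $83,000 × 0.75% × 43/365 = $73.3356
13 February – 4 September 2035: 204 days at 4.15% → $83,000 × 4.15% × 204/365 = $1,925.1452
5 September – 31 December 2035: 118 days at 4.35% → $83,000 × 4.35% × 118/365 = $1,167.2301
Total = $3,165.7110

$3,165.71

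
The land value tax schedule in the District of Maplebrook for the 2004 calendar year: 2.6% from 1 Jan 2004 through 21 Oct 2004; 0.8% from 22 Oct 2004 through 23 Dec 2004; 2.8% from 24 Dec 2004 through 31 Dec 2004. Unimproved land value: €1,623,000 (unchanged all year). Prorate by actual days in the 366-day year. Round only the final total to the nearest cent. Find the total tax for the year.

1 Jan – 21 Oct 2004: 295 days at 2.6% → €1,623,000 × 2.6% × 295/366 = €34,012.0492
22 Oct – 23 Dec 2004: 63 days at 0.8% → €1,623,000 × 0.8% × 63/366 = €2,234.9508
24 Dec – 31 Dec 2004: 8 days at 2.8% → €1,623,000 × 2.8% × 8/366 = €993.3115
Total = €37,240.3115

€37,240.31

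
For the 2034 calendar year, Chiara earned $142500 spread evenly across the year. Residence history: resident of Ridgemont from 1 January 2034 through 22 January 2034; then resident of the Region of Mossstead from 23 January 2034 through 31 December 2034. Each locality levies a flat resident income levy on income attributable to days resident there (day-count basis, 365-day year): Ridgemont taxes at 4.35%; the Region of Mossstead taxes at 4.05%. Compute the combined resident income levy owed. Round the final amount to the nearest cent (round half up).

Ridgemont, 1 January – 22 January 2034: 22 days → $142500 × 4.35% × 22/365 = $373.6233
The Region of Mossstead, 23 January – 31 December 2034: 343 days → $142500 × 4.05% × 343/365 = $5423.3938
Total = $5797.0171

$5797.02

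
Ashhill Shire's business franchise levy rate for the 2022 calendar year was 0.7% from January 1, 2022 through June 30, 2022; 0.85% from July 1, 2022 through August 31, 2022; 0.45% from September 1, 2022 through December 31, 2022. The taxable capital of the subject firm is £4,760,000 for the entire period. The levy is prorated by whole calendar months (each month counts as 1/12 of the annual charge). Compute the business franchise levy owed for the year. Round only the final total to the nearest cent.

January 1 – June 30, 2022: 6 months at 0.7% → £4,760,000 × 0.7% × 6/12 = £16,660.0000
July 1 – August 31, 2022: 2 months at 0.85% → £4,760,000 × 0.85% × 2/12 = £6,743.3333
September 1 – December 31, 2022: 4 months at 0.45% → £4,760,000 × 0.45% × 4/12 = £7,140.0000
Total = £30,543.3333

£30,543.33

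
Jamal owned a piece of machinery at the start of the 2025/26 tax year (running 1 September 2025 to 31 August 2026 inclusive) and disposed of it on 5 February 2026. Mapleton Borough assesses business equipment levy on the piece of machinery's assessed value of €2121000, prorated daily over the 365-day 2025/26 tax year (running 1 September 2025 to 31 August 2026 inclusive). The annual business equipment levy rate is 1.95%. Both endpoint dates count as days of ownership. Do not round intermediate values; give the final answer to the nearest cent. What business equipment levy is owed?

€17903.56

Days held (1 September 2025 – 5 February 2026): 158 out of 365
Tax = €2121000 × 1.95% × 158/365 = €17903.5644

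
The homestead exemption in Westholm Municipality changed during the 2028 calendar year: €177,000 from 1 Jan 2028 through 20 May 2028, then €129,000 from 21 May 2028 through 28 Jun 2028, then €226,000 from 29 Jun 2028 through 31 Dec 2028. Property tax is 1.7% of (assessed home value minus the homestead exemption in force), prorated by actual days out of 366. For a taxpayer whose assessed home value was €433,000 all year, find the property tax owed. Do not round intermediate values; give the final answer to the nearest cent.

€4,015.62

1 Jan – 20 May 2028: 141 days, exemption €177,000 → (€433,000 − €177,000) × 1.7% × 141/366 = €1,676.5902
21 May – 28 Jun 2028: 39 days, exemption €129,000 → (€433,000 − €129,000) × 1.7% × 39/366 = €550.6885
29 Jun – 31 Dec 2028: 186 days, exemption €226,000 → (€433,000 − €226,000) × 1.7% × 186/366 = €1,788.3443
Total = €4,015.6230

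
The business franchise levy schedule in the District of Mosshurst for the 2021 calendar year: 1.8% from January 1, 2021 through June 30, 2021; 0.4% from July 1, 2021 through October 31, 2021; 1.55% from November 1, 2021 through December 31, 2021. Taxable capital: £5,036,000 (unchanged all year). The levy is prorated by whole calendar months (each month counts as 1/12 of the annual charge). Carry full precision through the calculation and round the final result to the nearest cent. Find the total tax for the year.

£65,048.33

January 1 – June 30, 2021: 6 months at 1.8% → £5,036,000 × 1.8% × 6/12 = £45,324.0000
July 1 – October 31, 2021: 4 months at 0.4% → £5,036,000 × 0.4% × 4/12 = £6,714.6667
November 1 – December 31, 2021: 2 months at 1.55% → £5,036,000 × 1.55% × 2/12 = £13,009.6667
Total = £65,048.3333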